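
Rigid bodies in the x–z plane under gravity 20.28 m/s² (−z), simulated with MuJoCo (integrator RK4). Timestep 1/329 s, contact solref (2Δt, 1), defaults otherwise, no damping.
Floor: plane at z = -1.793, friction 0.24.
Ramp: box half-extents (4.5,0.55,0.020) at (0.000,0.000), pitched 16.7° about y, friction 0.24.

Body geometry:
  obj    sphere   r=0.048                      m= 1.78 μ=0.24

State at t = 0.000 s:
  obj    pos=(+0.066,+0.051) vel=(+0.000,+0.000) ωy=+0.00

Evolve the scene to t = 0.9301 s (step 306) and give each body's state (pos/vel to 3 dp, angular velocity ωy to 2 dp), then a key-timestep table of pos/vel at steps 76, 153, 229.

State at t = 0.9301 s:
  obj    pos=(+1.791,-0.466) vel=(+3.708,-1.113) ωy=+80.65

Key-timestep trajectory:
   step    t(s)  obj.x    obj.z    obj.vx   obj.vz 
     76  0.2310   +0.172  +0.019  +0.921  -0.276
    153  0.4650   +0.497  -0.078  +1.854  -0.556
    229  0.6960   +1.032  -0.239  +2.775  -0.833


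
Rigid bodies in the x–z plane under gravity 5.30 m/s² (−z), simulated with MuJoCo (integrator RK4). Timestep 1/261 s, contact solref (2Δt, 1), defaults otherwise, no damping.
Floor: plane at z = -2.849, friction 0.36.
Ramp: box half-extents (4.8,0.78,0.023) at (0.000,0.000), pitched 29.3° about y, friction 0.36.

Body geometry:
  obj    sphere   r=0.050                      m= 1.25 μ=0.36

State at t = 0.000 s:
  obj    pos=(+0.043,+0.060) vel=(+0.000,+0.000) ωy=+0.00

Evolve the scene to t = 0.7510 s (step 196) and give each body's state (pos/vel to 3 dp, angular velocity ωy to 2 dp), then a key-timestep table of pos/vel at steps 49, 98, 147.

State at t = 0.7510 s:
  obj    pos=(+0.499,-0.196) vel=(+1.213,-0.681) ωy=+27.82

Key-timestep trajectory:
   step    t(s)  obj.x    obj.z    obj.vx   obj.vz 
     49  0.1877   +0.071  +0.044  +0.303  -0.170
     98  0.3755   +0.157  -0.004  +0.607  -0.340
    147  0.5632   +0.299  -0.084  +0.910  -0.511


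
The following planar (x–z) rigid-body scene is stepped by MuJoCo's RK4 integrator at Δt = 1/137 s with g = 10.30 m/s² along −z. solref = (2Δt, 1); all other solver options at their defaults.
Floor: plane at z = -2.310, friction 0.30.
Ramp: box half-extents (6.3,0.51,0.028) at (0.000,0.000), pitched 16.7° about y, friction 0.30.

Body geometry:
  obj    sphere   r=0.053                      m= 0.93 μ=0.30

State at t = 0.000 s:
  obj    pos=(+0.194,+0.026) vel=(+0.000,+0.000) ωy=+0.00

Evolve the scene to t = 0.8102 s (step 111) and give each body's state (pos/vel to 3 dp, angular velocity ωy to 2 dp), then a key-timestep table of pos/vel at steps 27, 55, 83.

State at t = 0.8102 s:
  obj    pos=(+0.859,-0.173) vel=(+1.641,-0.492) ωy=+32.31

Key-timestep trajectory:
   step    t(s)  obj.x    obj.z    obj.vx   obj.vz 
     27  0.1971   +0.233  +0.015  +0.399  -0.120
     55  0.4015   +0.357  -0.023  +0.813  -0.244
     83  0.6058   +0.566  -0.085  +1.227  -0.368


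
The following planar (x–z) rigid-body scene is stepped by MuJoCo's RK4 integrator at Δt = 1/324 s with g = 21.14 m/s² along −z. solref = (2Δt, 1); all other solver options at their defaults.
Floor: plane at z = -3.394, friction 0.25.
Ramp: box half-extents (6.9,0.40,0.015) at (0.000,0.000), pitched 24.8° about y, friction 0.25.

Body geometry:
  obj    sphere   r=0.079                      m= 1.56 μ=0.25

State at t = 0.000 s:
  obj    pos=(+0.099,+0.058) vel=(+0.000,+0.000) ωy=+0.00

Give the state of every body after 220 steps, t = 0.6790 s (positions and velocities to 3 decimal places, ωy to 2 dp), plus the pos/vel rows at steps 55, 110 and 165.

State at t = 0.6790 s:
  obj    pos=(+1.425,-0.555) vel=(+3.904,-1.804) ωy=+54.43

Key-timestep trajectory:
   step    t(s)  obj.x    obj.z    obj.vx   obj.vz 
     55  0.1698   +0.182  +0.020  +0.976  -0.451
    110  0.3395   +0.430  -0.095  +1.952  -0.902
    165  0.5093   +0.845  -0.287  +2.928  -1.353


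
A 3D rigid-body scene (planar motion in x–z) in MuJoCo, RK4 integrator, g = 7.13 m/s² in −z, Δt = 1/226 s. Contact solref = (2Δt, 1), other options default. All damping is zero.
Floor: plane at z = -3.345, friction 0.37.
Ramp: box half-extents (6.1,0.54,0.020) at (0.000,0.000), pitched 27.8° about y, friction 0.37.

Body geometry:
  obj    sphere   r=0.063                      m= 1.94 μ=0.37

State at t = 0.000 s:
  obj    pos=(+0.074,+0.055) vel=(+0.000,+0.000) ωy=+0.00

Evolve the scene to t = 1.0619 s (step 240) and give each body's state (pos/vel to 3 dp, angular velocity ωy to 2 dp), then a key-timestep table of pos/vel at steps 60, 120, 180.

State at t = 1.0619 s:
  obj    pos=(+1.259,-0.570) vel=(+2.231,-1.176) ωy=+40.03

Key-timestep trajectory:
   step    t(s)  obj.x    obj.z    obj.vx   obj.vz 
     60  0.2655   +0.148  +0.016  +0.558  -0.294
    120  0.5310   +0.370  -0.101  +1.116  -0.588
    180  0.7965   +0.740  -0.297  +1.674  -0.882


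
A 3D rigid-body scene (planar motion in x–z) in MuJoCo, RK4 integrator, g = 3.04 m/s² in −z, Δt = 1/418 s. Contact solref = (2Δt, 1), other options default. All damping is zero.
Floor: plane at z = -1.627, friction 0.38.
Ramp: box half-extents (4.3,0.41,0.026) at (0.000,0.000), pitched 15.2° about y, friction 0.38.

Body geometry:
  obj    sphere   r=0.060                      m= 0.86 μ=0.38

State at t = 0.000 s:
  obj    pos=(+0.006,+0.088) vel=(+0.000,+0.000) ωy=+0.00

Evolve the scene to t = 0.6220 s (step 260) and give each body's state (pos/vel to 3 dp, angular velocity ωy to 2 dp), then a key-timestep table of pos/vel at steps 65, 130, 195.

State at t = 0.6220 s:
  obj    pos=(+0.112,+0.059) vel=(+0.342,-0.093) ωy=+5.90

Key-timestep trajectory:
   step    t(s)  obj.x    obj.z    obj.vx   obj.vz 
     65  0.1555   +0.013  +0.086  +0.085  -0.023
    130  0.3110   +0.032  +0.080  +0.171  -0.046
    195  0.4665   +0.066  +0.071  +0.256  -0.070


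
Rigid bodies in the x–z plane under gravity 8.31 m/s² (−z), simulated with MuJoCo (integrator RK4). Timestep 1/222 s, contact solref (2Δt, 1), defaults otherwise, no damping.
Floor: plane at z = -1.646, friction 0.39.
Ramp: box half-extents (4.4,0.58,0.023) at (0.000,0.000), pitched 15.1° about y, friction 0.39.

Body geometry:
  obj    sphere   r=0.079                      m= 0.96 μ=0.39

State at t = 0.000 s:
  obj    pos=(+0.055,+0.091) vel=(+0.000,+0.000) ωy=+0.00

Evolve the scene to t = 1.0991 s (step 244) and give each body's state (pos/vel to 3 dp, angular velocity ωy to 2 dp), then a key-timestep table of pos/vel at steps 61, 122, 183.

State at t = 1.0991 s:
  obj    pos=(+0.957,-0.153) vel=(+1.641,-0.443) ωy=+21.51

Key-timestep trajectory:
   step    t(s)  obj.x    obj.z    obj.vx   obj.vz 
     61  0.2748   +0.111  +0.076  +0.410  -0.111
    122  0.5495   +0.280  +0.030  +0.820  -0.221
    183  0.8243   +0.562  -0.046  +1.231  -0.332


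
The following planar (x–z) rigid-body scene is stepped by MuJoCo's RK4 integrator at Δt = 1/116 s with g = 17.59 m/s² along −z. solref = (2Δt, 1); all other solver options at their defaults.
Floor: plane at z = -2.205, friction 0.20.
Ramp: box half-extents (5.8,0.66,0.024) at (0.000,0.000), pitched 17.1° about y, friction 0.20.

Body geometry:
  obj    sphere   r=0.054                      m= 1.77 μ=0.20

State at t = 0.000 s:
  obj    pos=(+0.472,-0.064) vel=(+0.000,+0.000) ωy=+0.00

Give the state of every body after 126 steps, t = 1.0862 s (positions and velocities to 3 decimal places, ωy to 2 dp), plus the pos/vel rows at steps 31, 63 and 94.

State at t = 1.0862 s:
  obj    pos=(+2.555,-0.705) vel=(+3.836,-1.180) ωy=+74.30

Key-timestep trajectory:
   step    t(s)  obj.x    obj.z    obj.vx   obj.vz 
     31  0.2672   +0.598  -0.102  +0.944  -0.290
     63  0.5431   +0.993  -0.224  +1.918  -0.590
     94  0.8103   +1.632  -0.420  +2.861  -0.880


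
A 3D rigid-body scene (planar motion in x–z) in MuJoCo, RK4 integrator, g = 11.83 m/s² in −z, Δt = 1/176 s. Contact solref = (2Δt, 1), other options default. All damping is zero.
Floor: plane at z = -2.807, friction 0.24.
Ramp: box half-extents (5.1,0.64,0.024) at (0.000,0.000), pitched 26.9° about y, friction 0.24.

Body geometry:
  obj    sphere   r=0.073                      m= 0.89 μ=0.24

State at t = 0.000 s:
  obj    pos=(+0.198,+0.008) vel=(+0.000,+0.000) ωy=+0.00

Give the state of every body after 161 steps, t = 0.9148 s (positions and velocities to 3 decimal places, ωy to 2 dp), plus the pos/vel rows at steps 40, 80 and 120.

State at t = 0.9148 s:
  obj    pos=(+1.625,-0.716) vel=(+3.119,-1.582) ωy=+47.89

Key-timestep trajectory:
   step    t(s)  obj.x    obj.z    obj.vx   obj.vz 
     40  0.2273   +0.286  -0.036  +0.775  -0.393
     80  0.4545   +0.550  -0.171  +1.550  -0.786
    120  0.6818   +0.991  -0.394  +2.325  -1.179


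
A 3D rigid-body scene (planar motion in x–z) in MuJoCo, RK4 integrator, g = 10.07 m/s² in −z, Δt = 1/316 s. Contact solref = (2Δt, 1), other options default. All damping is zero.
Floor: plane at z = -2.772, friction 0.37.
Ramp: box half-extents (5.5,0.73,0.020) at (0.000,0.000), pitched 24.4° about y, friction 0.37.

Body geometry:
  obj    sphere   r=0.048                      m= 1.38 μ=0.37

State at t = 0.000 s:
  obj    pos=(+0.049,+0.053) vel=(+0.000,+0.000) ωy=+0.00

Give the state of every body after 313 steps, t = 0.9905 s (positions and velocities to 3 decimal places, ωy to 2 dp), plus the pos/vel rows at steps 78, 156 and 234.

State at t = 0.9905 s:
  obj    pos=(+1.376,-0.550) vel=(+2.680,-1.216) ωy=+61.31

Key-timestep trajectory:
   step    t(s)  obj.x    obj.z    obj.vx   obj.vz 
     78  0.2468   +0.131  +0.015  +0.668  -0.303
    156  0.4937   +0.379  -0.097  +1.336  -0.606
    234  0.7405   +0.791  -0.284  +2.004  -0.909


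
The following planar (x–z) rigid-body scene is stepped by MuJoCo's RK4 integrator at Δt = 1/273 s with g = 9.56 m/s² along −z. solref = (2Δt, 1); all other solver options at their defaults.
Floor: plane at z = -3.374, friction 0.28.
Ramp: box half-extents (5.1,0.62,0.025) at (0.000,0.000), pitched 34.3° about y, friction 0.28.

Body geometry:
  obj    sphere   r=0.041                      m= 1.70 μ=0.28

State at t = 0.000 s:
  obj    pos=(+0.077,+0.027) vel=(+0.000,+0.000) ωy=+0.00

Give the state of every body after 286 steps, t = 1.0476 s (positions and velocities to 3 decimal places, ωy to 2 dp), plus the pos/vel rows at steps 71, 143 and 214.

State at t = 1.0476 s:
  obj    pos=(+1.822,-1.163) vel=(+3.330,-2.272) ωy=+98.31

Key-timestep trajectory:
   step    t(s)  obj.x    obj.z    obj.vx   obj.vz 
     71  0.2601   +0.185  -0.046  +0.827  -0.564
    143  0.5238   +0.513  -0.270  +1.665  -1.136
    214  0.7839   +1.054  -0.639  +2.492  -1.700


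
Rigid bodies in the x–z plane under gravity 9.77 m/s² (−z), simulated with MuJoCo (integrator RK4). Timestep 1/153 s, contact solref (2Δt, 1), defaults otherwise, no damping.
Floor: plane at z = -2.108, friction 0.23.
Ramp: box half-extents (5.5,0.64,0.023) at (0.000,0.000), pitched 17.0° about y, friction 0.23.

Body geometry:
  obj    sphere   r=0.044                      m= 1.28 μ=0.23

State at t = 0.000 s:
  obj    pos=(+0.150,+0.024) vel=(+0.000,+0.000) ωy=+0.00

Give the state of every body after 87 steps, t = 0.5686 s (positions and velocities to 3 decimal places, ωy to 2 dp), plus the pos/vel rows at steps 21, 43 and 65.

State at t = 0.5686 s:
  obj    pos=(+0.466,-0.072) vel=(+1.110,-0.339) ωy=+26.36

Key-timestep trajectory:
   step    t(s)  obj.x    obj.z    obj.vx   obj.vz 
     21  0.1373   +0.168  +0.019  +0.268  -0.082
     43  0.2810   +0.227  +0.001  +0.548  -0.168
     65  0.4248   +0.326  -0.030  +0.829  -0.253


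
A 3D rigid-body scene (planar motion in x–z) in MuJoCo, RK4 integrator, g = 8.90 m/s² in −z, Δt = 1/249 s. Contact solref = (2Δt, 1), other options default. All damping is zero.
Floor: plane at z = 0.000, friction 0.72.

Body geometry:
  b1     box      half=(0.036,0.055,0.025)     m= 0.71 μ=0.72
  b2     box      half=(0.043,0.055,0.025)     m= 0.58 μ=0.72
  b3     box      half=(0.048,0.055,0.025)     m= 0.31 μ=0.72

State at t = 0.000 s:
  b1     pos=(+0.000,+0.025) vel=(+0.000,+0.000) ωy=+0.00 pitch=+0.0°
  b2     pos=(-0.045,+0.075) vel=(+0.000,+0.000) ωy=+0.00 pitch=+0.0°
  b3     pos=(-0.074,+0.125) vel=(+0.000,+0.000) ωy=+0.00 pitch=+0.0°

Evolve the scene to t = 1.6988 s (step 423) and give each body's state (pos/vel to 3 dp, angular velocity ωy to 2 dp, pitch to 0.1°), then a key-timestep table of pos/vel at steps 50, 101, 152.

State at t = 1.6988 s:
  b1     pos=(+0.000,+0.025) vel=(+0.000,+0.000) ωy=+0.00 pitch=+0.0°
  b2     pos=(-0.086,+0.043) vel=(+0.000,+0.000) ωy=+0.00 pitch=-90.0°
  b3     pos=(-0.234,+0.025) vel=(+0.000,+0.000) ωy=+0.00 pitch=+180.0°

Key-timestep trajectory:
   step    t(s)  b1.x    b1.z    b1.vx   b1.vz   b2.x    b2.z    b2.vx   b2.vz   b3.x    b3.z    b3.vx   b3.vz 
     50  0.2008   +0.000  +0.025  +0.000  +0.000   -0.066  +0.048  -0.262  -0.095   -0.131  +0.052  -0.333  -0.026
    101  0.4056   +0.000  +0.025  +0.000  +0.000   -0.098  +0.048  +0.049  -0.014   -0.179  +0.054  -0.094  +0.011
    152  0.6104   +0.000  +0.025  +0.000  +0.000   -0.087  +0.043  -0.045  +0.039   -0.198  +0.052  -0.159  -0.043


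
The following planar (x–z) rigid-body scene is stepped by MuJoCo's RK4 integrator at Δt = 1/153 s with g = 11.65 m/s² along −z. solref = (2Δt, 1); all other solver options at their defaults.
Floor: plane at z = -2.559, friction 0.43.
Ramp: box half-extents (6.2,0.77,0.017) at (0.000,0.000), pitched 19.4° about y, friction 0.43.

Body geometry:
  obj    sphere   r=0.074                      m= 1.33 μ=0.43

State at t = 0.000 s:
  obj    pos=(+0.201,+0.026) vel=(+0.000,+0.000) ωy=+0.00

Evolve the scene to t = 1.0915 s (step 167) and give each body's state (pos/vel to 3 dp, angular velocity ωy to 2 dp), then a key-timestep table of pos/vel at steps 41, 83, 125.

State at t = 1.0915 s:
  obj    pos=(+1.754,-0.521) vel=(+2.846,-1.002) ωy=+40.76

Key-timestep trajectory:
   step    t(s)  obj.x    obj.z    obj.vx   obj.vz 
     41  0.2680   +0.295  -0.007  +0.699  -0.246
     83  0.5425   +0.585  -0.109  +1.414  -0.498
    125  0.8170   +1.071  -0.281  +2.130  -0.750


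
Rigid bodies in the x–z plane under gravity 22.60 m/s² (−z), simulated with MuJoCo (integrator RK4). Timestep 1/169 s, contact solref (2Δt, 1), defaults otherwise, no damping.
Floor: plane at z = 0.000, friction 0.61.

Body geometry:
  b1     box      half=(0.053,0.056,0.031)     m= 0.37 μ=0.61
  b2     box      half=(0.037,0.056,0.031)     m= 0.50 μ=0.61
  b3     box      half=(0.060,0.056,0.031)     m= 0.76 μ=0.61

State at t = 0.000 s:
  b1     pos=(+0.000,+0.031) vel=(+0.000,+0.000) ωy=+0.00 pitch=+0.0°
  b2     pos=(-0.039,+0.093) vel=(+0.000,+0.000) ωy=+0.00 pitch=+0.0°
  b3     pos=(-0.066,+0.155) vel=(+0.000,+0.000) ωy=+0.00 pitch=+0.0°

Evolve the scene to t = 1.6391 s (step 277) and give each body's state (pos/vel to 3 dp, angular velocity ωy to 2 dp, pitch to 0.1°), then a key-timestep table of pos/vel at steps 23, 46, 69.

State at t = 1.6391 s:
  b1     pos=(+0.000,+0.031) vel=(+0.000,+0.000) ωy=+0.00 pitch=+0.0°
  b2     pos=(-0.093,+0.037) vel=(+0.000,+0.000) ωy=+0.00 pitch=-90.0°
  b3     pos=(-0.272,+0.031) vel=(+0.000,+0.000) ωy=+0.00 pitch=+180.0°

Key-timestep trajectory:
   step    t(s)  b1.x    b1.z    b1.vx   b1.vz   b2.x    b2.z    b2.vx   b2.vz   b3.x    b3.z    b3.vx   b3.vz 
     23  0.1361   +0.000  +0.031  +0.002  +0.000   -0.043  +0.094  -0.085  +0.025   -0.079  +0.152  -0.231  -0.067
     46  0.2722   +0.000  +0.031  +0.000  +0.001   -0.078  +0.082  -0.425  -0.684   -0.150  +0.080  -0.693  -1.578
     69  0.4083   +0.000  +0.031  +0.000  +0.000   -0.093  +0.037  +0.001  +0.004   -0.248  +0.054  -0.777  -0.531


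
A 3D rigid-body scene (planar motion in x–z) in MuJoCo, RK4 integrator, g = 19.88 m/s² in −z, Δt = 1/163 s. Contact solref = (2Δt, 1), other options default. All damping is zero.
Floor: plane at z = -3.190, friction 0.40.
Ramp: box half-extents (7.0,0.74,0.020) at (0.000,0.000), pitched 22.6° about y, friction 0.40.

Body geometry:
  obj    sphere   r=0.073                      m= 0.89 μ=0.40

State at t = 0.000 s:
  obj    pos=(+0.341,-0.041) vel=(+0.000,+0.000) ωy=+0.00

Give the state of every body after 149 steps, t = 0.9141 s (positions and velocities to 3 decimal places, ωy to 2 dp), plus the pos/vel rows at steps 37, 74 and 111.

State at t = 0.9141 s:
  obj    pos=(+2.446,-0.917) vel=(+4.605,-1.917) ωy=+68.32

Key-timestep trajectory:
   step    t(s)  obj.x    obj.z    obj.vx   obj.vz 
     37  0.2270   +0.471  -0.095  +1.144  -0.476
     74  0.4540   +0.860  -0.257  +2.287  -0.952
    111  0.6810   +1.509  -0.528  +3.431  -1.428


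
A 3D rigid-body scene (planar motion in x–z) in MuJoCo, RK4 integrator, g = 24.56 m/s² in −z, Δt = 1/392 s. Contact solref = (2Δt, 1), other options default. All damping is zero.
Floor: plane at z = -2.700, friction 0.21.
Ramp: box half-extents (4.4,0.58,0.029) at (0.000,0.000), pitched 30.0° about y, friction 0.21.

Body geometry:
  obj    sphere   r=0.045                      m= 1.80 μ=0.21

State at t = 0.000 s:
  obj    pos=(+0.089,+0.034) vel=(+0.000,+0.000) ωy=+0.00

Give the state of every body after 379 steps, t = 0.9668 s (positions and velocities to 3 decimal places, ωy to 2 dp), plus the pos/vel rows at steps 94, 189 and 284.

State at t = 0.9668 s:
  obj    pos=(+3.640,-2.016) vel=(+7.345,-4.240) ωy=+188.43

Key-timestep trajectory:
   step    t(s)  obj.x    obj.z    obj.vx   obj.vz 
     94  0.2398   +0.308  -0.092  +1.822  -1.052
    189  0.4821   +0.972  -0.476  +3.663  -2.115
    284  0.7245   +2.083  -1.117  +5.504  -3.178


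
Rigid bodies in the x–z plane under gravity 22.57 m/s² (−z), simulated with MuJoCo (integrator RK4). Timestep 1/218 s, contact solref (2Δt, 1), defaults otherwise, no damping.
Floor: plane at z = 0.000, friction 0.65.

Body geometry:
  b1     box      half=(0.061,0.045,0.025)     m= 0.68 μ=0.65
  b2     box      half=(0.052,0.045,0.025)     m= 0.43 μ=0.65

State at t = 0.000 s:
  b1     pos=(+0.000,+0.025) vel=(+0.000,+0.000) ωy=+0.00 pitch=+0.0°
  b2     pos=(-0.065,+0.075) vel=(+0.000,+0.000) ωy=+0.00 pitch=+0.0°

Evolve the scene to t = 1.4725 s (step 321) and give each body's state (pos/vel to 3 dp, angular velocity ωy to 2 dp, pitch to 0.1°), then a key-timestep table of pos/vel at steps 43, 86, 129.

State at t = 1.4725 s:
  b1     pos=(+0.000,+0.025) vel=(+0.000,+0.000) ωy=+0.00 pitch=+0.0°
  b2     pos=(-0.115,+0.052) vel=(+0.000,+0.000) ωy=+0.00 pitch=-90.0°

Key-timestep trajectory:
   step    t(s)  b1.x    b1.z    b1.vx   b1.vz   b2.x    b2.z    b2.vx   b2.vz 
     43  0.1972   +0.000  +0.025  +0.000  +0.000   -0.104  +0.056  -0.455  -0.115
     86  0.3945   +0.000  +0.025  +0.000  +0.000   -0.134  +0.057  +0.055  -0.006
    129  0.5917   +0.000  +0.025  +0.000  +0.000   -0.112  +0.053  -0.220  -0.090


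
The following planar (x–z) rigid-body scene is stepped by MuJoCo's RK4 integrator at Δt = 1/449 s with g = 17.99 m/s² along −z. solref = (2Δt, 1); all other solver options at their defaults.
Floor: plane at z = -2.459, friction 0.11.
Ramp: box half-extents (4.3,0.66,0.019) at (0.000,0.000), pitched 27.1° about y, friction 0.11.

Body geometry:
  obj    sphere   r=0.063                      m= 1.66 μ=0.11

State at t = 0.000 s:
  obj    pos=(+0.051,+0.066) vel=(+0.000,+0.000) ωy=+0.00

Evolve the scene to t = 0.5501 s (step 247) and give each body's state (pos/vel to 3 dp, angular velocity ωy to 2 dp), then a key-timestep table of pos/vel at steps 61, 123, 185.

State at t = 0.5501 s:
  obj    pos=(+0.918,-0.377) vel=(+3.149,-1.618) ωy=+38.43

Key-timestep trajectory:
   step    t(s)  obj.x    obj.z    obj.vx   obj.vz 
     61  0.1359   +0.104  +0.039  +0.777  -0.402
    123  0.2739   +0.266  -0.044  +1.576  -0.784
    185  0.4120   +0.537  -0.183  +2.352  -1.227


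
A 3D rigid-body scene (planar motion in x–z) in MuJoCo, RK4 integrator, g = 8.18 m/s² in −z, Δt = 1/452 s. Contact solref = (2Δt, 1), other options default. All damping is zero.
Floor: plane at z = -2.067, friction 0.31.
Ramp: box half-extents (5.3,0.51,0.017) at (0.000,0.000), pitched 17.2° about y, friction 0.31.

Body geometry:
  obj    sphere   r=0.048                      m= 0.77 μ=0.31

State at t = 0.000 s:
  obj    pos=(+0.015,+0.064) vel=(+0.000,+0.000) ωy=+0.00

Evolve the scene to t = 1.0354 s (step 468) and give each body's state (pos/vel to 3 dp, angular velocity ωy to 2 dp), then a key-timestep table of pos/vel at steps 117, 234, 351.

State at t = 1.0354 s:
  obj    pos=(+0.900,-0.210) vel=(+1.709,-0.529) ωy=+37.27

Key-timestep trajectory:
   step    t(s)  obj.x    obj.z    obj.vx   obj.vz 
    117  0.2588   +0.070  +0.046  +0.427  -0.132
    234  0.5177   +0.236  -0.005  +0.855  -0.265
    351  0.7765   +0.513  -0.091  +1.282  -0.397


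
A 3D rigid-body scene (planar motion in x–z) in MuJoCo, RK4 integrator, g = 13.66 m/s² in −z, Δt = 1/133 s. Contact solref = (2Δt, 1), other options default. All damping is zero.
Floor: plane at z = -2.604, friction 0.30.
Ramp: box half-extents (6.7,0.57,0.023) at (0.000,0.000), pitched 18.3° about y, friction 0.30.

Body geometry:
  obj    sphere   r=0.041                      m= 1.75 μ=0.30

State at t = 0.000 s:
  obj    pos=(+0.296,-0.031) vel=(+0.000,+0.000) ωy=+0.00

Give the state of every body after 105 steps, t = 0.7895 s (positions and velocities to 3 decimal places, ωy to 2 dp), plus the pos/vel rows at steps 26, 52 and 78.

State at t = 0.7895 s:
  obj    pos=(+1.203,-0.330) vel=(+2.296,-0.759) ωy=+58.97

Key-timestep trajectory:
   step    t(s)  obj.x    obj.z    obj.vx   obj.vz 
     26  0.1955   +0.352  -0.049  +0.569  -0.188
     52  0.3910   +0.518  -0.104  +1.137  -0.376
     78  0.5865   +0.796  -0.196  +1.706  -0.564


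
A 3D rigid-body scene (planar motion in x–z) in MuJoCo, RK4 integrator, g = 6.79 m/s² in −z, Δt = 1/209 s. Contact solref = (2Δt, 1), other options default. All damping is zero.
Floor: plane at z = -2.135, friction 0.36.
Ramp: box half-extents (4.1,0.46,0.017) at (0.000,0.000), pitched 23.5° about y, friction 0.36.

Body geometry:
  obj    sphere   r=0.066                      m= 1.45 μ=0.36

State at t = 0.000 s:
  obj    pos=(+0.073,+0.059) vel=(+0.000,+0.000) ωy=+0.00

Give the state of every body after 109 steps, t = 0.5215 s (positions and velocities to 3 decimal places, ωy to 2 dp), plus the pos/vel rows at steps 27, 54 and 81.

State at t = 0.5215 s:
  obj    pos=(+0.314,-0.046) vel=(+0.925,-0.402) ωy=+15.28

Key-timestep trajectory:
   step    t(s)  obj.x    obj.z    obj.vx   obj.vz 
     27  0.1292   +0.088  +0.052  +0.229  -0.100
     54  0.2584   +0.132  +0.033  +0.458  -0.199
     81  0.3876   +0.206  +0.001  +0.687  -0.299


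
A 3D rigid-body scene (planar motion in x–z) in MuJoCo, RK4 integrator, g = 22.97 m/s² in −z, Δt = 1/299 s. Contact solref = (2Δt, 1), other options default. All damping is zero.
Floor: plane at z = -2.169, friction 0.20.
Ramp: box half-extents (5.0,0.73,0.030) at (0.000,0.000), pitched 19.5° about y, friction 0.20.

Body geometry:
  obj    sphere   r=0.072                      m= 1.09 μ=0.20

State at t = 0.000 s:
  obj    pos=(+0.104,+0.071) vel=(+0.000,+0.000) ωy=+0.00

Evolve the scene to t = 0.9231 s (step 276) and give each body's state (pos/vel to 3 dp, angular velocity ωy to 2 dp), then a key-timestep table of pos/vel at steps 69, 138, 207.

State at t = 0.9231 s:
  obj    pos=(+2.304,-0.708) vel=(+4.766,-1.688) ωy=+70.21

Key-timestep trajectory:
   step    t(s)  obj.x    obj.z    obj.vx   obj.vz 
     69  0.2308   +0.242  +0.023  +1.192  -0.422
    138  0.4615   +0.654  -0.123  +2.383  -0.844
    207  0.6923   +1.341  -0.367  +3.574  -1.266


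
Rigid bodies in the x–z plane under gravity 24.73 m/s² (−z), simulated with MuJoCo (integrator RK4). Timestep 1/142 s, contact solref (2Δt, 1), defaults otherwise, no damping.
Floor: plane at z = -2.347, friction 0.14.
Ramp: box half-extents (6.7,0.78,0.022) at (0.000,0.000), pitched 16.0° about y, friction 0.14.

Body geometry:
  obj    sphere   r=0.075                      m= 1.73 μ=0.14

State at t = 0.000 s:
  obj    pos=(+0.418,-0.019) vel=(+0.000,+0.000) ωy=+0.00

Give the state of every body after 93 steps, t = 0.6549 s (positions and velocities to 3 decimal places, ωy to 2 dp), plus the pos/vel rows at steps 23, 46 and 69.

State at t = 0.6549 s:
  obj    pos=(+1.422,-0.307) vel=(+3.066,-0.879) ωy=+42.50

Key-timestep trajectory:
   step    t(s)  obj.x    obj.z    obj.vx   obj.vz 
     23  0.1620   +0.479  -0.037  +0.759  -0.218
     46  0.3239   +0.664  -0.089  +1.517  -0.435
     69  0.4859   +0.971  -0.177  +2.275  -0.652


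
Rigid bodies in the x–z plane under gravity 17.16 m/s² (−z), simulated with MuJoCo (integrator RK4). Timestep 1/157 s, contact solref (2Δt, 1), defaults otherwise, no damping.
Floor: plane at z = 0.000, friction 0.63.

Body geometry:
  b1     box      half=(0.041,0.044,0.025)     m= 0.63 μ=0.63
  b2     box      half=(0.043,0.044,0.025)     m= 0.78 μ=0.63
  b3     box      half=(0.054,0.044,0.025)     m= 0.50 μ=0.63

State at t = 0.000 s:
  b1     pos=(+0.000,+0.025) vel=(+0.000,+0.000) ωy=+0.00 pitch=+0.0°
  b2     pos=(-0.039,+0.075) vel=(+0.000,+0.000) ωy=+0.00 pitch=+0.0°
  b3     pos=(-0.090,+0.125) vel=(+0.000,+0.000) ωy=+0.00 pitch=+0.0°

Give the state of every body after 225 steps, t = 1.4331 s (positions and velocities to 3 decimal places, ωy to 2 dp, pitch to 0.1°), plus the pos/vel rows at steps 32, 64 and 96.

State at t = 1.4331 s:
  b1     pos=(+0.000,+0.025) vel=(+0.000,+0.000) ωy=+0.00 pitch=+0.0°
  b2     pos=(-0.077,+0.043) vel=(+0.000,+0.000) ωy=+0.00 pitch=-90.0°
  b3     pos=(-0.177,+0.054) vel=(+0.000,+0.000) ωy=+0.00 pitch=-90.0°

Key-timestep trajectory:
   step    t(s)  b1.x    b1.z    b1.vx   b1.vz   b2.x    b2.z    b2.vx   b2.vz   b3.x    b3.z    b3.vx   b3.vz 
     32  0.2038   +0.000  +0.025  +0.000  +0.000   -0.079  +0.042  -0.155  +0.163   -0.148  +0.059  -0.214  +0.074
     64  0.4076   +0.000  +0.025  +0.000  +0.000   -0.077  +0.043  +0.001  +0.001   -0.189  +0.058  +0.003  +0.000
     96  0.6115   +0.000  +0.025  +0.000  +0.000   -0.077  +0.043  +0.000  +0.000   -0.178  +0.054  -0.104  +0.038


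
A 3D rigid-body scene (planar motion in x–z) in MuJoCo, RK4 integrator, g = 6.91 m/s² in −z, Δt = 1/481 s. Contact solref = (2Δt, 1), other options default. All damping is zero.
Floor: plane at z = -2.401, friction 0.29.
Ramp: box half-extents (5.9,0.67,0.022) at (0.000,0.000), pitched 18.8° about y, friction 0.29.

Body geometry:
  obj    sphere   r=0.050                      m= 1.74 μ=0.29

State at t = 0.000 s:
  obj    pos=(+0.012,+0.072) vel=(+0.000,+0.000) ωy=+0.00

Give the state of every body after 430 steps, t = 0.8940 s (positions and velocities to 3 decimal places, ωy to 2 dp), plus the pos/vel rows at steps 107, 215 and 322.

State at t = 0.8940 s:
  obj    pos=(+0.614,-0.133) vel=(+1.346,-0.458) ωy=+28.44

Key-timestep trajectory:
   step    t(s)  obj.x    obj.z    obj.vx   obj.vz 
    107  0.2225   +0.049  +0.059  +0.335  -0.114
    215  0.4470   +0.162  +0.021  +0.673  -0.229
    322  0.6694   +0.349  -0.043  +1.008  -0.343


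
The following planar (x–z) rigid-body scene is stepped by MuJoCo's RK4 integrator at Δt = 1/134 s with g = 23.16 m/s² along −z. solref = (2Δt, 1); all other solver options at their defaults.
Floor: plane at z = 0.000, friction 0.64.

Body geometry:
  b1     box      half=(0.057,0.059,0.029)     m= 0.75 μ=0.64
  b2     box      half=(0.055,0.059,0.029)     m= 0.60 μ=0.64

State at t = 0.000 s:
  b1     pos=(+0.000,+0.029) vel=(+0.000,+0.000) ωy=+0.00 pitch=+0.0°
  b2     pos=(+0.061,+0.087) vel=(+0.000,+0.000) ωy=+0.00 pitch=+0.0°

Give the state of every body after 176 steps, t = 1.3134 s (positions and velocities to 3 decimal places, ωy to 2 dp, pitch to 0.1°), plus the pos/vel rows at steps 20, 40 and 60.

State at t = 1.3134 s:
  b1     pos=(+0.000,+0.029) vel=(+0.000,+0.000) ωy=+0.00 pitch=+0.0°
  b2     pos=(+0.198,+0.029) vel=(+0.000,+0.000) ωy=+0.00 pitch=+180.0°

Key-timestep trajectory:
   step    t(s)  b1.x    b1.z    b1.vx   b1.vz   b2.x    b2.z    b2.vx   b2.vz 
     20  0.1493   +0.000  +0.029  -0.001  +0.000   +0.082  +0.074  +0.320  -0.408
     40  0.2985   +0.000  +0.029  +0.000  +0.000   +0.137  +0.062  +0.205  -0.001
     60  0.4478   +0.000  +0.029  +0.000  +0.000   +0.192  +0.034  +0.626  -0.792


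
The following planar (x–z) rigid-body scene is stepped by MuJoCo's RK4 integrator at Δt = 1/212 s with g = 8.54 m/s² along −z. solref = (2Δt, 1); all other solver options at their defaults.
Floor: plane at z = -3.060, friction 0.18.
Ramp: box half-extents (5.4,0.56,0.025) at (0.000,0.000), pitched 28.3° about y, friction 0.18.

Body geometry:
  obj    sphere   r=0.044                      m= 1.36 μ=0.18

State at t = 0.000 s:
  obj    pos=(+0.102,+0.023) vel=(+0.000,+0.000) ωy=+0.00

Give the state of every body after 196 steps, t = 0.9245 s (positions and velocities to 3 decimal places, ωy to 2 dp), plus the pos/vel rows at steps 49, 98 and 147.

State at t = 0.9245 s:
  obj    pos=(+1.191,-0.563) vel=(+2.354,-1.268) ωy=+60.75

Key-timestep trajectory:
   step    t(s)  obj.x    obj.z    obj.vx   obj.vz 
     49  0.2311   +0.170  -0.013  +0.589  -0.317
     98  0.4623   +0.374  -0.123  +1.177  -0.634
    147  0.6934   +0.714  -0.306  +1.766  -0.951


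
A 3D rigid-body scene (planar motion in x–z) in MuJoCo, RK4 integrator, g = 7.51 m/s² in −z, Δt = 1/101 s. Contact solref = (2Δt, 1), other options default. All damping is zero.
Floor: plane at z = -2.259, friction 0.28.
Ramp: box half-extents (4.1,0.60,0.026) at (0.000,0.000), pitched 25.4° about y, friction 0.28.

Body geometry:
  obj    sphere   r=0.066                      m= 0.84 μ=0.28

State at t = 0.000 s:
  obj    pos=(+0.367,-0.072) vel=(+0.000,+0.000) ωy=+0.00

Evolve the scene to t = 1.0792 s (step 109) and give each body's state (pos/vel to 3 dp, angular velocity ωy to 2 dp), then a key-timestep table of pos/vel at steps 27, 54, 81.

State at t = 1.0792 s:
  obj    pos=(+1.577,-0.647) vel=(+2.243,-1.065) ωy=+37.61

Key-timestep trajectory:
   step    t(s)  obj.x    obj.z    obj.vx   obj.vz 
     27  0.2673   +0.441  -0.108  +0.556  -0.264
     54  0.5347   +0.664  -0.213  +1.111  -0.528
     81  0.8020   +1.035  -0.390  +1.667  -0.792


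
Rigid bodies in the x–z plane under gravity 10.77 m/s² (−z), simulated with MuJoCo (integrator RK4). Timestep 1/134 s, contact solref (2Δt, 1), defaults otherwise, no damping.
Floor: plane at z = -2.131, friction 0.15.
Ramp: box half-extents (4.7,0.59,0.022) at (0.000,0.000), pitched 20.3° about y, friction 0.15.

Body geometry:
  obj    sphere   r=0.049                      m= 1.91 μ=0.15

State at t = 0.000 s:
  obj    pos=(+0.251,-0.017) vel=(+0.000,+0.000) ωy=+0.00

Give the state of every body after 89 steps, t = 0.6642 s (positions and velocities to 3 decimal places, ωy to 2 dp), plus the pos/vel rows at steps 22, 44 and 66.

State at t = 0.6642 s:
  obj    pos=(+0.803,-0.221) vel=(+1.663,-0.615) ωy=+36.16

Key-timestep trajectory:
   step    t(s)  obj.x    obj.z    obj.vx   obj.vz 
     22  0.1642   +0.285  -0.030  +0.411  -0.152
     44  0.3284   +0.386  -0.067  +0.822  -0.304
     66  0.4925   +0.555  -0.130  +1.233  -0.456


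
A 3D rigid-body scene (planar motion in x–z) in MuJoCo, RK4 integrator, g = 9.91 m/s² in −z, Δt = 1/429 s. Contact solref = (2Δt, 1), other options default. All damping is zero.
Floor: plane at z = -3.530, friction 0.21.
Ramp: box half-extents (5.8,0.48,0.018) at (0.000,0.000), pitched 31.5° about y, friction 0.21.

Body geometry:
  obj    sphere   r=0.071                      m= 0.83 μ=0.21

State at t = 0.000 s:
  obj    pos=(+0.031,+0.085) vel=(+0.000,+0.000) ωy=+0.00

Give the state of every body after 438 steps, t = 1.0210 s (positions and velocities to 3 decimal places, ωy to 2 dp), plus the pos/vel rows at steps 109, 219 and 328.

State at t = 1.0210 s:
  obj    pos=(+1.675,-0.922) vel=(+3.220,-1.973) ωy=+53.18

Key-timestep trajectory:
   step    t(s)  obj.x    obj.z    obj.vx   obj.vz 
    109  0.2541   +0.133  +0.023  +0.801  -0.491
    219  0.5105   +0.442  -0.167  +1.610  -0.987
    328  0.7646   +0.953  -0.480  +2.411  -1.478


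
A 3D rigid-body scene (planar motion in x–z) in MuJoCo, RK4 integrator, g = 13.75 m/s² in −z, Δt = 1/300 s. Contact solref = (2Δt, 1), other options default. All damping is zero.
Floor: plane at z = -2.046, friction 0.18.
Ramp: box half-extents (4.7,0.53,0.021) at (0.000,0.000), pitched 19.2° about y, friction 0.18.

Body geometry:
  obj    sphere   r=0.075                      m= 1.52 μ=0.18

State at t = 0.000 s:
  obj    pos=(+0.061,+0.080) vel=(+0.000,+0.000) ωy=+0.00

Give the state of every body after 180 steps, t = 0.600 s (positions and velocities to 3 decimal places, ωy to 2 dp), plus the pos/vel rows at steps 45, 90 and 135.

State at t = 0.600 s:
  obj    pos=(+0.610,-0.111) vel=(+1.830,-0.637) ωy=+25.83

Key-timestep trajectory:
   step    t(s)  obj.x    obj.z    obj.vx   obj.vz 
     45  0.1500   +0.095  +0.068  +0.458  -0.159
     90  0.3000   +0.198  +0.033  +0.915  -0.319
    135  0.4500   +0.370  -0.027  +1.373  -0.478


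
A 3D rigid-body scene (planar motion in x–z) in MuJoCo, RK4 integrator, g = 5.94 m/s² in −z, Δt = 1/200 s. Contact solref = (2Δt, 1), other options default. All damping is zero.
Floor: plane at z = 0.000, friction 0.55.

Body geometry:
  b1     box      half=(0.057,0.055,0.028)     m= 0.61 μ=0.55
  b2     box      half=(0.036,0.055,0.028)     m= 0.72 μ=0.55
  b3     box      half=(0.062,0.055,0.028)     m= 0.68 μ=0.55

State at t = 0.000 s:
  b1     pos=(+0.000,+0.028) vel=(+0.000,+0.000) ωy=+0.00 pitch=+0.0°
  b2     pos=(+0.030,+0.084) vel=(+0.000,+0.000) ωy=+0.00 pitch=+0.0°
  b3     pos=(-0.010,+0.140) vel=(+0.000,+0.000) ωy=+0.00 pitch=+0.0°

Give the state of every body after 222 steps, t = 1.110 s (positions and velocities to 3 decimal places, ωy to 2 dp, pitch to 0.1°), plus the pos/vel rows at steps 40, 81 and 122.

State at t = 1.110 s:
  b1     pos=(+0.000,+0.028) vel=(+0.000,+0.000) ωy=+0.00 pitch=+0.0°
  b2     pos=(+0.030,+0.084) vel=(+0.000,+0.000) ωy=+0.00 pitch=+0.0°
  b3     pos=(-0.152,+0.028) vel=(+0.000,+0.000) ωy=+0.00 pitch=+180.0°

Key-timestep trajectory:
   step    t(s)  b1.x    b1.z    b1.vx   b1.vz   b2.x    b2.z    b2.vx   b2.vz   b3.x    b3.z    b3.vx   b3.vz 
     40  0.2000   +0.000  +0.028  +0.000  +0.000   +0.030  +0.084  +0.000  +0.000   -0.017  +0.138  -0.082  -0.031
     81  0.4050   +0.000  +0.028  +0.000  +0.000   +0.030  +0.084  +0.000  +0.000   -0.047  +0.124  -0.187  -0.007
    122  0.6100   +0.000  +0.028  +0.000  +0.000   +0.030  +0.084  +0.000  +0.000   -0.100  +0.103  -0.346  -0.313


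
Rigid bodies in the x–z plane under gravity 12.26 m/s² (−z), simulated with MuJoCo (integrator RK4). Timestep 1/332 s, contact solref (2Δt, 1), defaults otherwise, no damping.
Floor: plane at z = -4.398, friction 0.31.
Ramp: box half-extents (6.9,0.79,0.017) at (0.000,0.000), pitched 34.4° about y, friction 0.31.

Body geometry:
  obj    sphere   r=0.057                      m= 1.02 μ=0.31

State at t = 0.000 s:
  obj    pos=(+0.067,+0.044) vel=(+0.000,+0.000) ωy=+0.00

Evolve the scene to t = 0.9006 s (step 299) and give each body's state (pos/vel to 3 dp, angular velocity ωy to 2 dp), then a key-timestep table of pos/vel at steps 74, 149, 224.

State at t = 0.9006 s:
  obj    pos=(+1.723,-1.090) vel=(+3.677,-2.517) ωy=+78.16

Key-timestep trajectory:
   step    t(s)  obj.x    obj.z    obj.vx   obj.vz 
     74  0.2229   +0.168  -0.026  +0.910  -0.623
    149  0.4488   +0.478  -0.238  +1.832  -1.255
    224  0.6747   +0.996  -0.592  +2.754  -1.886


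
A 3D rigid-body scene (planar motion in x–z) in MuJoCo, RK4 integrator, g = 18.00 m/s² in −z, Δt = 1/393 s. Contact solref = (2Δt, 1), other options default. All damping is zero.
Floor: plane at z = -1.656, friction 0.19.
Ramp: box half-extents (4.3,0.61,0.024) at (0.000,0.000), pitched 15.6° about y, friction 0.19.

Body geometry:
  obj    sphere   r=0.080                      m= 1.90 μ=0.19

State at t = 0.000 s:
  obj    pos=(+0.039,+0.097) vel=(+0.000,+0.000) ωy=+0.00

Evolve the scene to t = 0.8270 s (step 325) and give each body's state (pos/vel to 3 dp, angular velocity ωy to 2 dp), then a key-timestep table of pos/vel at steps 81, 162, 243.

State at t = 0.8270 s:
  obj    pos=(+1.178,-0.221) vel=(+2.754,-0.769) ωy=+35.74

Key-timestep trajectory:
   step    t(s)  obj.x    obj.z    obj.vx   obj.vz 
     81  0.2061   +0.110  +0.077  +0.686  -0.192
    162  0.4122   +0.322  +0.018  +1.373  -0.383
    243  0.6183   +0.676  -0.081  +2.059  -0.575


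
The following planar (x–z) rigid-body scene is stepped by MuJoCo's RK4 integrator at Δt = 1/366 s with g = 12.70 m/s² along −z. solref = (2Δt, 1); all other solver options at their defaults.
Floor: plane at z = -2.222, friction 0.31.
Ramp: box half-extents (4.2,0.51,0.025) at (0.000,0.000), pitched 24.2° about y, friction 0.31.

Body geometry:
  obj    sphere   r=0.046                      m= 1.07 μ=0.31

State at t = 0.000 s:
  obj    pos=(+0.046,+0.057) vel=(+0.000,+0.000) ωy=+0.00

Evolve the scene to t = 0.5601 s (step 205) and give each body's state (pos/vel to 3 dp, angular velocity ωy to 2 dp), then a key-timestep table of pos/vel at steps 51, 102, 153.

State at t = 0.5601 s:
  obj    pos=(+0.578,-0.182) vel=(+1.900,-0.854) ωy=+45.27

Key-timestep trajectory:
   step    t(s)  obj.x    obj.z    obj.vx   obj.vz 
     51  0.1393   +0.079  +0.042  +0.473  -0.212
    102  0.2787   +0.178  -0.002  +0.945  -0.425
    153  0.4180   +0.342  -0.076  +1.418  -0.637


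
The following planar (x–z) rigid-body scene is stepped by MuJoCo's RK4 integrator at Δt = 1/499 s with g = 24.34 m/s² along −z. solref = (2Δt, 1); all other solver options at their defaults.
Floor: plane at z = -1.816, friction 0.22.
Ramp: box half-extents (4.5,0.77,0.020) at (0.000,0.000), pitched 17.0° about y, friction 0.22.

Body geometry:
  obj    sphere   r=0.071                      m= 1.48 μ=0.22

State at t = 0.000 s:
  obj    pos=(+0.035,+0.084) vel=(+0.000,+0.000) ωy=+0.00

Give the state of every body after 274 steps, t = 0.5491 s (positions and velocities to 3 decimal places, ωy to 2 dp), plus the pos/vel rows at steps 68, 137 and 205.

State at t = 0.5491 s:
  obj    pos=(+0.768,-0.140) vel=(+2.669,-0.816) ωy=+39.31

Key-timestep trajectory:
   step    t(s)  obj.x    obj.z    obj.vx   obj.vz 
     68  0.1363   +0.080  +0.071  +0.663  -0.203
    137  0.2745   +0.218  +0.028  +1.335  -0.408
    205  0.4108   +0.445  -0.041  +1.997  -0.611


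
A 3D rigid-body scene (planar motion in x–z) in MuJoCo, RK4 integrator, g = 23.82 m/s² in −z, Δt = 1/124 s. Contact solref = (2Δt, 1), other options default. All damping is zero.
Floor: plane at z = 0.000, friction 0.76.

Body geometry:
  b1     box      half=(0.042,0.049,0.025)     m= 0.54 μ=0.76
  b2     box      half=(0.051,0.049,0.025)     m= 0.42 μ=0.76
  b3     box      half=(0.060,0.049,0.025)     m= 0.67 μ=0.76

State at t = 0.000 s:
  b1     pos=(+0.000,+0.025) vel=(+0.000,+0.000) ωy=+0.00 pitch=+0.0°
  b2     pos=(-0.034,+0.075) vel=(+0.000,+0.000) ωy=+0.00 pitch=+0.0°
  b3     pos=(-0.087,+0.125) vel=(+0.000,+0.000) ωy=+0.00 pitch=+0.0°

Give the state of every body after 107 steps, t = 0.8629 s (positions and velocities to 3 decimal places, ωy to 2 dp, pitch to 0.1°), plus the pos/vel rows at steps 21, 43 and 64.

State at t = 0.8629 s:
  b1     pos=(+0.000,+0.025) vel=(+0.000,+0.000) ωy=+0.00 pitch=+0.0°
  b2     pos=(-0.078,+0.051) vel=(+0.000,+0.000) ωy=+0.00 pitch=-90.0°
  b3     pos=(-0.179,+0.060) vel=(+0.000,+0.000) ωy=+0.00 pitch=-90.0°

Key-timestep trajectory:
   step    t(s)  b1.x    b1.z    b1.vx   b1.vz   b2.x    b2.z    b2.vx   b2.vz   b3.x    b3.z    b3.vx   b3.vz 
     21  0.1694   +0.000  +0.025  +0.000  +0.001   -0.072  +0.050  -0.155  -0.079   -0.143  +0.060  -0.222  +0.192
     43  0.3468   +0.000  +0.025  +0.000  +0.000   -0.078  +0.051  +0.000  +0.000   -0.188  +0.062  -0.140  +0.076
     64  0.5161   +0.000  +0.025  +0.000  +0.000   -0.078  +0.051  +0.000  +0.000   -0.175  +0.061  -0.070  +0.008
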